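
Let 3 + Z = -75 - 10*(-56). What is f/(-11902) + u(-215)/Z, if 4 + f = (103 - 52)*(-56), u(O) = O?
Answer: -53655/260762 ≈ -0.20576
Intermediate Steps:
Z = 482 (Z = -3 + (-75 - 10*(-56)) = -3 + (-75 + 560) = -3 + 485 = 482)
f = -2860 (f = -4 + (103 - 52)*(-56) = -4 + 51*(-56) = -4 - 2856 = -2860)
f/(-11902) + u(-215)/Z = -2860/(-11902) - 215/482 = -2860*(-1/11902) - 215*1/482 = 130/541 - 215/482 = -53655/260762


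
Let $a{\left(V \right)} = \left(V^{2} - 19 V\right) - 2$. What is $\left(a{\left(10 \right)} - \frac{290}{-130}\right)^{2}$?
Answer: $\frac{1361889}{169} \approx 8058.5$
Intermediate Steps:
$a{\left(V \right)} = -2 + V^{2} - 19 V$
$\left(a{\left(10 \right)} - \frac{290}{-130}\right)^{2} = \left(\left(-2 + 10^{2} - 190\right) - \frac{290}{-130}\right)^{2} = \left(\left(-2 + 100 - 190\right) - - \frac{29}{13}\right)^{2} = \left(-92 + \frac{29}{13}\right)^{2} = \left(- \frac{1167}{13}\right)^{2} = \frac{1361889}{169}$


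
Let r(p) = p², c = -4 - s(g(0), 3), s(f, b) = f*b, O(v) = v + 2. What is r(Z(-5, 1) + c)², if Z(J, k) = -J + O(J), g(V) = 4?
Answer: 38416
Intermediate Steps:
O(v) = 2 + v
Z(J, k) = 2 (Z(J, k) = -J + (2 + J) = 2)
s(f, b) = b*f
c = -16 (c = -4 - 3*4 = -4 - 1*12 = -4 - 12 = -16)
r(Z(-5, 1) + c)² = ((2 - 16)²)² = ((-14)²)² = 196² = 38416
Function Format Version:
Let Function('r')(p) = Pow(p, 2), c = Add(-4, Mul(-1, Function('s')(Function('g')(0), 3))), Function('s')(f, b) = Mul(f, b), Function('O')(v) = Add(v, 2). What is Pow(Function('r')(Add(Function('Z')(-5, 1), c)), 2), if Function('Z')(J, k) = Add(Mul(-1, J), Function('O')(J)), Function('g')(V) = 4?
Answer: 38416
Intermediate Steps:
Function('O')(v) = Add(2, v)
Function('Z')(J, k) = 2 (Function('Z')(J, k) = Add(Mul(-1, J), Add(2, J)) = 2)
Function('s')(f, b) = Mul(b, f)
c = -16 (c = Add(-4, Mul(-1, Mul(3, 4))) = Add(-4, Mul(-1, 12)) = Add(-4, -12) = -16)
Pow(Function('r')(Add(Function('Z')(-5, 1), c)), 2) = Pow(Pow(Add(2, -16), 2), 2) = Pow(Pow(-14, 2), 2) = Pow(196, 2) = 38416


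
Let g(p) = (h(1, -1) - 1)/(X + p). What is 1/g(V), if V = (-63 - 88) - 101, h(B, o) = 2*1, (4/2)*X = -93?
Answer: -597/2 ≈ -298.50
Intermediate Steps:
X = -93/2 (X = (1/2)*(-93) = -93/2 ≈ -46.500)
h(B, o) = 2
V = -252 (V = -151 - 101 = -252)
g(p) = 1/(-93/2 + p) (g(p) = (2 - 1)/(-93/2 + p) = 1/(-93/2 + p))
1/g(V) = 1/(2/(-93 + 2*(-252))) = 1/(2/(-93 - 504)) = 1/(2/(-597)) = 1/(2*(-1/597)) = 1/(-2/597) = -597/2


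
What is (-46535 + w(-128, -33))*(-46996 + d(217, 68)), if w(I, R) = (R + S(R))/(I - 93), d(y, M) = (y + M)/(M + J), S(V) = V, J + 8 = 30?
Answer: 223053341441/102 ≈ 2.1868e+9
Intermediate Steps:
J = 22 (J = -8 + 30 = 22)
d(y, M) = (M + y)/(22 + M) (d(y, M) = (y + M)/(M + 22) = (M + y)/(22 + M))
w(I, R) = 2*R/(-93 + I) (w(I, R) = (R + R)/(I - 93) = (2*R)/(-93 + I) = 2*R/(-93 + I))
(-46535 + w(-128, -33))*(-46996 + d(217, 68)) = (-46535 + 2*(-33)/(-93 - 128))*(-46996 + (68 + 217)/(22 + 68)) = (-46535 + 2*(-33)/(-221))*(-46996 + 285/90) = (-46535 + 2*(-33)*(-1/221))*(-46996 + (1/90)*285) = (-46535 + 66/221)*(-46996 + 19/6) = -10284169/221*(-281957/6) = 223053341441/102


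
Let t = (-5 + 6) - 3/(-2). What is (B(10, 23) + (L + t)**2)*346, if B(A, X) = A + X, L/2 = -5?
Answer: 61761/2 ≈ 30881.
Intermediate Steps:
L = -10 (L = 2*(-5) = -10)
t = 5/2 (t = 1 - 3*(-1/2) = 1 + 3/2 = 5/2 ≈ 2.5000)
(B(10, 23) + (L + t)**2)*346 = ((10 + 23) + (-10 + 5/2)**2)*346 = (33 + (-15/2)**2)*346 = (33 + 225/4)*346 = (357/4)*346 = 61761/2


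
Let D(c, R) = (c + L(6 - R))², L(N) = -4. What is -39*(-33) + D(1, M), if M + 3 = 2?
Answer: 1296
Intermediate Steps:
M = -1 (M = -3 + 2 = -1)
D(c, R) = (-4 + c)² (D(c, R) = (c - 4)² = (-4 + c)²)
-39*(-33) + D(1, M) = -39*(-33) + (-4 + 1)² = 1287 + (-3)² = 1287 + 9 = 1296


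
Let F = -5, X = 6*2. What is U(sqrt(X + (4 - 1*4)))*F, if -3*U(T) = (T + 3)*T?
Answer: 20 + 10*sqrt(3) ≈ 37.320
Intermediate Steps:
X = 12
U(T) = -T*(3 + T)/3 (U(T) = -(T + 3)*T/3 = -(3 + T)*T/3 = -T*(3 + T)/3)
U(sqrt(X + (4 - 1*4)))*F = -sqrt(12 + (4 - 1*4))*(3 + sqrt(12 + (4 - 1*4)))/3*(-5) = -sqrt(12 + (4 - 4))*(3 + sqrt(12 + (4 - 4)))/3*(-5) = -sqrt(12 + 0)*(3 + sqrt(12 + 0))/3*(-5) = -sqrt(12)*(3 + sqrt(12))/3*(-5) = -2*sqrt(3)*(3 + 2*sqrt(3))/3*(-5) = 10*sqrt(3)*(3 + 2*sqrt(3))/3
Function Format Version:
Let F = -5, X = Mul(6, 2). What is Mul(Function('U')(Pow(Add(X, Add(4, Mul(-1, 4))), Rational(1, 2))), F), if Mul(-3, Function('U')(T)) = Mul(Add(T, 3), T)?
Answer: Add(20, Mul(10, Pow(3, Rational(1, 2)))) ≈ 37.320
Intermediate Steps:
X = 12
Function('U')(T) = Mul(Rational(-1, 3), T, Add(3, T)) (Function('U')(T) = Mul(Rational(-1, 3), Mul(Add(T, 3), T)) = Mul(Rational(-1, 3), Mul(Add(3, T), T)) = Mul(Rational(-1, 3), Mul(T, Add(3, T))) = Mul(Rational(-1, 3), T, Add(3, T)))
Mul(Function('U')(Pow(Add(X, Add(4, Mul(-1, 4))), Rational(1, 2))), F) = Mul(Mul(Rational(-1, 3), Pow(Add(12, Add(4, Mul(-1, 4))), Rational(1, 2)), Add(3, Pow(Add(12, Add(4, Mul(-1, 4))), Rational(1, 2)))), -5) = Mul(Mul(Rational(-1, 3), Pow(Add(12, Add(4, -4)), Rational(1, 2)), Add(3, Pow(Add(12, Add(4, -4)), Rational(1, 2)))), -5) = Mul(Mul(Rational(-1, 3), Pow(Add(12, 0), Rational(1, 2)), Add(3, Pow(Add(12, 0), Rational(1, 2)))), -5) = Mul(Mul(Rational(-1, 3), Pow(12, Rational(1, 2)), Add(3, Pow(12, Rational(1, 2)))), -5) = Mul(Mul(Rational(-1, 3), Mul(2, Pow(3, Rational(1, 2))), Add(3, Mul(2, Pow(3, Rational(1, 2))))), -5) = Mul(Mul(Rational(-2, 3), Pow(3, Rational(1, 2)), Add(3, Mul(2, Pow(3, Rational(1, 2))))), -5) = Mul(Rational(10, 3), Pow(3, Rational(1, 2)), Add(3, Mul(2, Pow(3, Rational(1, 2)))))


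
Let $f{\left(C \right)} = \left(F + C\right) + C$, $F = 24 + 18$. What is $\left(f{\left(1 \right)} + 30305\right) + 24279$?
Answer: $54628$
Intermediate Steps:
$F = 42$
$f{\left(C \right)} = 42 + 2 C$ ($f{\left(C \right)} = \left(42 + C\right) + C = 42 + 2 C$)
$\left(f{\left(1 \right)} + 30305\right) + 24279 = \left(\left(42 + 2 \cdot 1\right) + 30305\right) + 24279 = \left(\left(42 + 2\right) + 30305\right) + 24279 = \left(44 + 30305\right) + 24279 = 30349 + 24279 = 54628$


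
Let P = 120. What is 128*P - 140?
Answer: 15220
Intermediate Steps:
128*P - 140 = 128*120 - 140 = 15360 - 140 = 15220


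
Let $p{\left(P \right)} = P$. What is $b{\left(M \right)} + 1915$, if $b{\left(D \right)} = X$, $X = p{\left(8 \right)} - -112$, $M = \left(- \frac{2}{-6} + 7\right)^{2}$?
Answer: $2035$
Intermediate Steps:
$M = \frac{484}{9}$ ($M = \left(\left(-2\right) \left(- \frac{1}{6}\right) + 7\right)^{2} = \left(\frac{1}{3} + 7\right)^{2} = \left(\frac{22}{3}\right)^{2} = \frac{484}{9} \approx 53.778$)
$X = 120$ ($X = 8 - -112 = 8 + 112 = 120$)
$b{\left(D \right)} = 120$
$b{\left(M \right)} + 1915 = 120 + 1915 = 2035$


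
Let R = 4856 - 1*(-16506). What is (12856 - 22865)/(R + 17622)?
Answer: -10009/38984 ≈ -0.25675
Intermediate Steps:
R = 21362 (R = 4856 + 16506 = 21362)
(12856 - 22865)/(R + 17622) = (12856 - 22865)/(21362 + 17622) = -10009/38984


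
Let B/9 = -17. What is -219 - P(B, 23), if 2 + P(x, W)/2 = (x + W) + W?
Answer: -1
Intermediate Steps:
B = -153 (B = 9*(-17) = -153)
P(x, W) = -4 + 2*x + 4*W (P(x, W) = -4 + 2*((x + W) + W) = -4 + 2*((W + x) + W) = -4 + 2*(x + 2*W) = -4 + (2*x + 4*W) = -4 + 2*x + 4*W)
-219 - P(B, 23) = -219 - (-4 + 2*(-153) + 4*23) = -219 - (-4 - 306 + 92) = -219 - 1*(-218) = -219 + 218 = -1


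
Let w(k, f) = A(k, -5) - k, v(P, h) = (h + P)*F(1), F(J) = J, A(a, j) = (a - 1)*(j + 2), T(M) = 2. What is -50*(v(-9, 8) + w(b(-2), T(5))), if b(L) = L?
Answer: -500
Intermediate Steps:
A(a, j) = (-1 + a)*(2 + j)
v(P, h) = P + h (v(P, h) = (h + P)*1 = (P + h)*1 = P + h)
w(k, f) = 3 - 4*k (w(k, f) = (-2 - 1*(-5) + 2*k + k*(-5)) - k = (-2 + 5 + 2*k - 5*k) - k = (3 - 3*k) - k = 3 - 4*k)
-50*(v(-9, 8) + w(b(-2), T(5))) = -50*((-9 + 8) + (3 - 4*(-2))) = -50*(-1 + (3 + 8)) = -50*(-1 + 11) = -50*10 = -500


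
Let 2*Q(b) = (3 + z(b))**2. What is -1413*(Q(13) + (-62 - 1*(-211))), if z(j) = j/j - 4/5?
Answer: -5444289/25 ≈ -2.1777e+5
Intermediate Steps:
z(j) = 1/5 (z(j) = 1 - 4*1/5 = 1 - 4/5 = 1/5)
Q(b) = 128/25 (Q(b) = (3 + 1/5)**2/2 = (16/5)**2/2 = (1/2)*(256/25) = 128/25)
-1413*(Q(13) + (-62 - 1*(-211))) = -1413*(128/25 + (-62 - 1*(-211))) = -1413*(128/25 + (-62 + 211)) = -1413*(128/25 + 149) = -1413*3853/25 = -5444289/25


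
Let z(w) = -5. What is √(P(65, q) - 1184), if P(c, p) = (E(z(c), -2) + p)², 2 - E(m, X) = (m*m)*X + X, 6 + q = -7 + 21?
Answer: 2*√665 ≈ 51.575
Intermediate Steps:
q = 8 (q = -6 + (-7 + 21) = -6 + 14 = 8)
E(m, X) = 2 - X - X*m² (E(m, X) = 2 - ((m*m)*X + X) = 2 - (m²*X + X) = 2 - (X*m² + X) = 2 - (X + X*m²) = 2 + (-X - X*m²) = 2 - X - X*m²)
P(c, p) = (54 + p)² (P(c, p) = ((2 - 1*(-2) - 1*(-2)*(-5)²) + p)² = ((2 + 2 - 1*(-2)*25) + p)² = ((2 + 2 + 50) + p)² = (54 + p)²)
√(P(65, q) - 1184) = √((54 + 8)² - 1184) = √(62² - 1184) = √(3844 - 1184) = √2660 = 2*√665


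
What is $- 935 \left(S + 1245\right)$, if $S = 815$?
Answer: $-1926100$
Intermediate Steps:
$- 935 \left(S + 1245\right) = - 935 \left(815 + 1245\right) = \left(-935\right) 2060 = -1926100$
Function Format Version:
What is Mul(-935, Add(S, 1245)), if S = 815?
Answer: -1926100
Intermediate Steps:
Mul(-935, Add(S, 1245)) = Mul(-935, Add(815, 1245)) = Mul(-935, 2060) = -1926100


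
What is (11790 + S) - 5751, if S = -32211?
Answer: -26172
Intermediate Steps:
(11790 + S) - 5751 = (11790 - 32211) - 5751 = -20421 - 5751 = -26172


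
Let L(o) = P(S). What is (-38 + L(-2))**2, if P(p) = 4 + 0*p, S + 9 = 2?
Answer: 1156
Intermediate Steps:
S = -7 (S = -9 + 2 = -7)
P(p) = 4 (P(p) = 4 + 0 = 4)
L(o) = 4
(-38 + L(-2))**2 = (-38 + 4)**2 = (-34)**2 = 1156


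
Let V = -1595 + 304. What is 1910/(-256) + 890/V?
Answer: -1346825/165248 ≈ -8.1503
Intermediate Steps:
V = -1291
1910/(-256) + 890/V = 1910/(-256) + 890/(-1291) = 1910*(-1/256) + 890*(-1/1291) = -955/128 - 890/1291 = -1346825/165248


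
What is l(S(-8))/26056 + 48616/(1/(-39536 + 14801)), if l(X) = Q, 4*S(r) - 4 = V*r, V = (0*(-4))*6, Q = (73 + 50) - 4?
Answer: -31332776698441/26056 ≈ -1.2025e+9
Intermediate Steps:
Q = 119 (Q = 123 - 4 = 119)
V = 0 (V = 0*6 = 0)
S(r) = 1 (S(r) = 1 + (0*r)/4 = 1 + (¼)*0 = 1 + 0 = 1)
l(X) = 119
l(S(-8))/26056 + 48616/(1/(-39536 + 14801)) = 119/26056 + 48616/(1/(-39536 + 14801)) = 119*(1/26056) + 48616/(1/(-24735)) = 119/26056 + 48616/(-1/24735) = 119/26056 + 48616*(-24735) = 119/26056 - 1202516760 = -31332776698441/26056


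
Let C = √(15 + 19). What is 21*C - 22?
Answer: -22 + 21*√34 ≈ 100.45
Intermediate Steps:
C = √34 ≈ 5.8309
21*C - 22 = 21*√34 - 22 = -22 + 21*√34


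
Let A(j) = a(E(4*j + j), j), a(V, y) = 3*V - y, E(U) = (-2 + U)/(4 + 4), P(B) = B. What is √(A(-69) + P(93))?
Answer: √510/4 ≈ 5.6458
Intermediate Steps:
E(U) = -¼ + U/8 (E(U) = (-2 + U)/8 = (-2 + U)*(⅛) = -¼ + U/8)
a(V, y) = -y + 3*V
A(j) = -¾ + 7*j/8 (A(j) = -j + 3*(-¼ + (4*j + j)/8) = -j + 3*(-¼ + (5*j)/8) = -j + 3*(-¼ + 5*j/8) = -j + (-¾ + 15*j/8) = -¾ + 7*j/8)
√(A(-69) + P(93)) = √((-¾ + (7/8)*(-69)) + 93) = √((-¾ - 483/8) + 93) = √(-489/8 + 93) = √(255/8) = √510/4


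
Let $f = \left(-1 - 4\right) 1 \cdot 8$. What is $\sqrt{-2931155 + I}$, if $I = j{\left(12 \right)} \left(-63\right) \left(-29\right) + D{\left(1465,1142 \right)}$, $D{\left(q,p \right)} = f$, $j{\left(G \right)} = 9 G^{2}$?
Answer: $i \sqrt{563403} \approx 750.6 i$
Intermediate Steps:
$f = -40$ ($f = \left(-1 - 4\right) 1 \cdot 8 = \left(-5\right) 1 \cdot 8 = \left(-5\right) 8 = -40$)
$D{\left(q,p \right)} = -40$
$I = 2367752$ ($I = 9 \cdot 12^{2} \left(-63\right) \left(-29\right) - 40 = 9 \cdot 144 \left(-63\right) \left(-29\right) - 40 = 1296 \left(-63\right) \left(-29\right) - 40 = \left(-81648\right) \left(-29\right) - 40 = 2367792 - 40 = 2367752$)
$\sqrt{-2931155 + I} = \sqrt{-2931155 + 2367752} = \sqrt{-563403} = i \sqrt{563403}$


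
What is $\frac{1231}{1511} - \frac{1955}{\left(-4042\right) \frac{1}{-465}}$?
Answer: $- \frac{1368636623}{6107462} \approx -224.09$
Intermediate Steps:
$\frac{1231}{1511} - \frac{1955}{\left(-4042\right) \frac{1}{-465}} = 1231 \cdot \frac{1}{1511} - \frac{1955}{\left(-4042\right) \left(- \frac{1}{465}\right)} = \frac{1231}{1511} - \frac{1955}{\frac{4042}{465}} = \frac{1231}{1511} - \frac{909075}{4042} = - \frac{1368636623}{6107462}$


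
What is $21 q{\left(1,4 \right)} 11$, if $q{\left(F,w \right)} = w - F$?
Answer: $693$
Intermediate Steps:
$21 q{\left(1,4 \right)} 11 = 21 \left(4 - 1\right) 11 = 21 \cdot 3 \cdot 11 = 63 \cdot 11 = 693$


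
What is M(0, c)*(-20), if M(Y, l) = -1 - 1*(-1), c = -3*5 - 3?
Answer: 0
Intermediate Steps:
c = -18 (c = -15 - 3 = -18)
M(Y, l) = 0 (M(Y, l) = -1 + 1 = 0)
M(0, c)*(-20) = 0*(-20) = 0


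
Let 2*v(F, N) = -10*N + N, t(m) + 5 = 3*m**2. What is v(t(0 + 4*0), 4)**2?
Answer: 324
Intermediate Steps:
t(m) = -5 + 3*m**2
v(F, N) = -9*N/2 (v(F, N) = (-10*N + N)/2 = (-9*N)/2 = -9*N/2)
v(t(0 + 4*0), 4)**2 = (-9/2*4)**2 = (-18)**2 = 324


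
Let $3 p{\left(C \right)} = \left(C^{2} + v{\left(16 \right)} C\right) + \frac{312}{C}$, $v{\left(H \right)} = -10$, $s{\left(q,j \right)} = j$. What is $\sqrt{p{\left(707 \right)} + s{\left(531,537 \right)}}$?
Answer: $\frac{\sqrt{741361703082}}{2121} \approx 405.95$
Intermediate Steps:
$p{\left(C \right)} = \frac{104}{C} - \frac{10 C}{3} + \frac{C^{2}}{3}$ ($p{\left(C \right)} = \frac{\left(C^{2} - 10 C\right) + \frac{312}{C}}{3} = \frac{C^{2} - 10 C + \frac{312}{C}}{3} = \frac{104}{C} - \frac{10 C}{3} + \frac{C^{2}}{3}$)
$\sqrt{p{\left(707 \right)} + s{\left(531,537 \right)}} = \sqrt{\frac{312 + 707^{2} \left(-10 + 707\right)}{3 \cdot 707} + 537} = \sqrt{\frac{1}{3} \cdot \frac{1}{707} \left(312 + 499849 \cdot 697\right) + 537} = \sqrt{\frac{1}{3} \cdot \frac{1}{707} \left(312 + 348394753\right) + 537} = \sqrt{\frac{1}{3} \cdot \frac{1}{707} \cdot 348395065 + 537} = \sqrt{\frac{348395065}{2121} + 537} = \sqrt{\frac{349534042}{2121}} = \frac{\sqrt{741361703082}}{2121}$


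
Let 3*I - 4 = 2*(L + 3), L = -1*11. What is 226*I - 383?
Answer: -1287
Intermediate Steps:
L = -11
I = -4 (I = 4/3 + (2*(-11 + 3))/3 = 4/3 + (2*(-8))/3 = 4/3 + (1/3)*(-16) = 4/3 - 16/3 = -4)
226*I - 383 = 226*(-4) - 383 = -904 - 383 = -1287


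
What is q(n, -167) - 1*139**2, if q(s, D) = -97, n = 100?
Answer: -19418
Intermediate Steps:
q(n, -167) - 1*139**2 = -97 - 1*139**2 = -97 - 1*19321 = -97 - 19321 = -19418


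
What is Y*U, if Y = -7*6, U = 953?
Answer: -40026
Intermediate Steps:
Y = -42
Y*U = -42*953 = -40026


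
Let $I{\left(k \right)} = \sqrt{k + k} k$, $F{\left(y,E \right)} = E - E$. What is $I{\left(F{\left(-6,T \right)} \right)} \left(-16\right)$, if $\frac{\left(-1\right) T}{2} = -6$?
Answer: $0$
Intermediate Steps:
$T = 12$ ($T = \left(-2\right) \left(-6\right) = 12$)
$F{\left(y,E \right)} = 0$
$I{\left(k \right)} = \sqrt{2} k^{\frac{3}{2}}$ ($I{\left(k \right)} = \sqrt{2 k} k = \sqrt{2} \sqrt{k} k = \sqrt{2} k^{\frac{3}{2}}$)
$I{\left(F{\left(-6,T \right)} \right)} \left(-16\right) = \sqrt{2} \cdot 0^{\frac{3}{2}} \left(-16\right) = \sqrt{2} \cdot 0 \left(-16\right) = 0 \left(-16\right) = 0$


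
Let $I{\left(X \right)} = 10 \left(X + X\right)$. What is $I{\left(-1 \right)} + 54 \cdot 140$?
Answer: $7540$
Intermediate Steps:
$I{\left(X \right)} = 20 X$ ($I{\left(X \right)} = 10 \cdot 2 X = 20 X$)
$I{\left(-1 \right)} + 54 \cdot 140 = 20 \left(-1\right) + 54 \cdot 140 = -20 + 7560 = 7540$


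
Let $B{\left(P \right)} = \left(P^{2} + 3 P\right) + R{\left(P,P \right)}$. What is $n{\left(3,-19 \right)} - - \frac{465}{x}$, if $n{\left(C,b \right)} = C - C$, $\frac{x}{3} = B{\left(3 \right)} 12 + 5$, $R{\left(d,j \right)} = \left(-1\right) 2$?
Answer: $\frac{155}{197} \approx 0.7868$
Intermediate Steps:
$R{\left(d,j \right)} = -2$
$B{\left(P \right)} = -2 + P^{2} + 3 P$ ($B{\left(P \right)} = \left(P^{2} + 3 P\right) - 2 = -2 + P^{2} + 3 P$)
$x = 591$ ($x = 3 \left(\left(-2 + 3^{2} + 3 \cdot 3\right) 12 + 5\right) = 3 \left(\left(-2 + 9 + 9\right) 12 + 5\right) = 3 \left(16 \cdot 12 + 5\right) = 3 \left(192 + 5\right) = 3 \cdot 197 = 591$)
$n{\left(C,b \right)} = 0$
$n{\left(3,-19 \right)} - - \frac{465}{x} = 0 - - \frac{465}{591} = 0 - \left(-465\right) \frac{1}{591} = 0 - - \frac{155}{197} = 0 + \frac{155}{197} = \frac{155}{197}$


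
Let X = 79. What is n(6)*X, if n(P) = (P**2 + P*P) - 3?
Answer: 5451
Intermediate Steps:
n(P) = -3 + 2*P**2 (n(P) = (P**2 + P**2) - 3 = 2*P**2 - 3 = -3 + 2*P**2)
n(6)*X = (-3 + 2*6**2)*79 = (-3 + 2*36)*79 = (-3 + 72)*79 = 69*79 = 5451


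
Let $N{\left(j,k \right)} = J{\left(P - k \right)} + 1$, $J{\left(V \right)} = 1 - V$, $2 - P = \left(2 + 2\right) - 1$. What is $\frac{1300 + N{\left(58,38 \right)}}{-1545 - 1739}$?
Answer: $- \frac{1341}{3284} \approx -0.40834$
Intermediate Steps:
$P = -1$ ($P = 2 - \left(\left(2 + 2\right) - 1\right) = 2 - \left(4 - 1\right) = 2 - 3 = -1$)
$N{\left(j,k \right)} = 3 + k$ ($N{\left(j,k \right)} = \left(1 - \left(-1 - k\right)\right) + 1 = \left(1 + \left(1 + k\right)\right) + 1 = \left(2 + k\right) + 1 = 3 + k$)
$\frac{1300 + N{\left(58,38 \right)}}{-1545 - 1739} = \frac{1300 + \left(3 + 38\right)}{-1545 - 1739} = \frac{1300 + 41}{-3284} = 1341 \left(- \frac{1}{3284}\right) = - \frac{1341}{3284}$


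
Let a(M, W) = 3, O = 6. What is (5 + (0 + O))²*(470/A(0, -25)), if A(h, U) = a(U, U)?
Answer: 56870/3 ≈ 18957.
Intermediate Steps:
A(h, U) = 3
(5 + (0 + O))²*(470/A(0, -25)) = (5 + (0 + 6))²*(470/3) = (5 + 6)²*(470*(⅓)) = 11²*(470/3) = 121*(470/3) = 56870/3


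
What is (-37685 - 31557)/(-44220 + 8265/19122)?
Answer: 441348508/281855525 ≈ 1.5659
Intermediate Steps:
(-37685 - 31557)/(-44220 + 8265/19122) = -69242/(-44220 + 8265*(1/19122)) = -69242/(-44220 + 2755/6374) = -69242/(-281855525/6374) = -69242*(-6374/281855525) = 441348508/281855525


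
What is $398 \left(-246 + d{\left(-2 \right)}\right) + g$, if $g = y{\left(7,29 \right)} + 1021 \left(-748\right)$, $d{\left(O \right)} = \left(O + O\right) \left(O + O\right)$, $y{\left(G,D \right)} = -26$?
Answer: $-855274$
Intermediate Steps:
$d{\left(O \right)} = 4 O^{2}$ ($d{\left(O \right)} = 2 O 2 O = 4 O^{2}$)
$g = -763734$ ($g = -26 + 1021 \left(-748\right) = -26 - 763708 = -763734$)
$398 \left(-246 + d{\left(-2 \right)}\right) + g = 398 \left(-246 + 4 \left(-2\right)^{2}\right) - 763734 = 398 \left(-246 + 4 \cdot 4\right) - 763734 = 398 \left(-246 + 16\right) - 763734 = 398 \left(-230\right) - 763734 = -91540 - 763734 = -855274$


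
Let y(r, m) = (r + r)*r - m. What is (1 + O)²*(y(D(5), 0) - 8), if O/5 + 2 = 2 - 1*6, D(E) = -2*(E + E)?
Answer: 666072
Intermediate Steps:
D(E) = -4*E
y(r, m) = -m + 2*r² (y(r, m) = (2*r)*r - m = 2*r² - m = -m + 2*r²)
O = -30 (O = -10 + 5*(2 - 1*6) = -10 + 5*(2 - 6) = -10 + 5*(-4) = -10 - 20 = -30)
(1 + O)²*(y(D(5), 0) - 8) = (1 - 30)²*((-1*0 + 2*(-4*5)²) - 8) = (-29)²*((0 + 2*(-20)²) - 8) = 841*((0 + 2*400) - 8) = 841*((0 + 800) - 8) = 841*(800 - 8) = 841*792 = 666072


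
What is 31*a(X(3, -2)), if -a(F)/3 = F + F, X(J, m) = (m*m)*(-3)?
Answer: 2232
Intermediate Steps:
X(J, m) = -3*m**2 (X(J, m) = m**2*(-3) = -3*m**2)
a(F) = -6*F (a(F) = -3*(F + F) = -6*F)
31*a(X(3, -2)) = 31*(-(-18)*(-2)**2) = 31*(-(-18)*4) = 31*(-6*(-12)) = 31*72 = 2232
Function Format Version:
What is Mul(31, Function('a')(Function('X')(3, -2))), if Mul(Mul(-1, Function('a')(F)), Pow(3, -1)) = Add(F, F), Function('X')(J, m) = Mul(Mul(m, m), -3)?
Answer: 2232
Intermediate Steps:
Function('X')(J, m) = Mul(-3, Pow(m, 2)) (Function('X')(J, m) = Mul(Pow(m, 2), -3) = Mul(-3, Pow(m, 2)))
Function('a')(F) = Mul(-6, F) (Function('a')(F) = Mul(-3, Add(F, F)) = Mul(-3, Mul(2, F)) = Mul(-6, F))
Mul(31, Function('a')(Function('X')(3, -2))) = Mul(31, Mul(-6, Mul(-3, Pow(-2, 2)))) = Mul(31, Mul(-6, Mul(-3, 4))) = Mul(31, Mul(-6, -12)) = Mul(31, 72) = 2232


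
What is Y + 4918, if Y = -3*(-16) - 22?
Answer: 4944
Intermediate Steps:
Y = 26 (Y = 48 - 22 = 26)
Y + 4918 = 26 + 4918 = 4944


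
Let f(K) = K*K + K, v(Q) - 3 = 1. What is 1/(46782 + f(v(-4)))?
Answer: 1/46802 ≈ 2.1367e-5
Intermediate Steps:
v(Q) = 4 (v(Q) = 3 + 1 = 4)
f(K) = K + K**2 (f(K) = K**2 + K = K + K**2)
1/(46782 + f(v(-4))) = 1/(46782 + 4*(1 + 4)) = 1/(46782 + 4*5) = 1/(46782 + 20) = 1/46802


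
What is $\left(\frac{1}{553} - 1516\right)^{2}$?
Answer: $\frac{702825692409}{305809} \approx 2.2983 \cdot 10^{6}$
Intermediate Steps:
$\left(\frac{1}{553} - 1516\right)^{2} = \left(- \frac{838347}{553}\right)^{2} = \frac{702825692409}{305809}$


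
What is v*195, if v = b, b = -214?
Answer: -41730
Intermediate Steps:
v = -214
v*195 = -214*195 = -41730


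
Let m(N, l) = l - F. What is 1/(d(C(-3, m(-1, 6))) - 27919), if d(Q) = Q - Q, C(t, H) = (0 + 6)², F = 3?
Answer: -1/27919 ≈ -3.5818e-5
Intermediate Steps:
m(N, l) = -3 + l (m(N, l) = l - 1*3 = l - 3 = -3 + l)
C(t, H) = 36 (C(t, H) = 6² = 36)
d(Q) = 0
1/(d(C(-3, m(-1, 6))) - 27919) = 1/(0 - 27919) = 1/(-27919) = -1/27919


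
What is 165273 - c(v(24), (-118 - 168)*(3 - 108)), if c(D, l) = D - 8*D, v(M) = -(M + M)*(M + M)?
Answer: 149145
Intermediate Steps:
v(M) = -4*M² (v(M) = -2*M*2*M = -4*M²)
c(D, l) = -7*D
165273 - c(v(24), (-118 - 168)*(3 - 108)) = 165273 - (-7)*(-4*24²) = 165273 - (-7)*(-4*576) = 165273 - (-7)*(-2304) = 165273 - 1*16128 = 165273 - 16128 = 149145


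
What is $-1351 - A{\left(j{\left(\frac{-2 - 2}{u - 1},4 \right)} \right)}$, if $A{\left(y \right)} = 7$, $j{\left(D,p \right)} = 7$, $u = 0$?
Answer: $-1358$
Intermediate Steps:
$-1351 - A{\left(j{\left(\frac{-2 - 2}{u - 1},4 \right)} \right)} = -1351 - 7 = -1358$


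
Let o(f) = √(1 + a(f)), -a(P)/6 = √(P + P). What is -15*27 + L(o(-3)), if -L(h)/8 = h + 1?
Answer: -413 - 8*√(1 - 6*I*√6) ≈ -435.44 + 20.962*I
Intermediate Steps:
a(P) = -6*√2*√P (a(P) = -6*√(P + P) = -6*√2*√P)
o(f) = √(1 - 6*√2*√f)
L(h) = -8 - 8*h (L(h) = -8*(h + 1) = -8*(1 + h) = -8 - 8*h)
-15*27 + L(o(-3)) = -15*27 + (-8 - 8*√(1 - 6*√2*√(-3))) = -405 + (-8 - 8*√(1 - 6*√2*I*√3)) = -405 + (-8 - 8*√(1 - 6*I*√6)) = -413 - 8*√(1 - 6*I*√6)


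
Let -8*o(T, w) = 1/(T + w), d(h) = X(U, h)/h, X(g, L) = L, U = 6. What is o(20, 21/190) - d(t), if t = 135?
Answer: -15379/15284 ≈ -1.0062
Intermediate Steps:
d(h) = 1 (d(h) = h/h = 1)
o(T, w) = -1/(8*(T + w))
o(20, 21/190) - d(t) = -1/(8*20 + 8*(21/190)) - 1*1 = -1/(160 + 8*(21*(1/190))) - 1 = -1/(160 + 8*(21/190)) - 1 = -1/(160 + 84/95) - 1 = -1/15284/95 - 1 = -1*95/15284 - 1 = -95/15284 - 1 = -15379/15284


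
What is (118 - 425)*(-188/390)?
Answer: 28858/195 ≈ 147.99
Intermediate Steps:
(118 - 425)*(-188/390) = -(-57716)/390 = -307*(-94/195) = 28858/195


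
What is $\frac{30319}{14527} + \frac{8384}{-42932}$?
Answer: $\frac{294965235}{155918291} \approx 1.8918$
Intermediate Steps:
$\frac{30319}{14527} + \frac{8384}{-42932} = 30319 \cdot \frac{1}{14527} + 8384 \left(- \frac{1}{42932}\right) = \frac{30319}{14527} - \frac{2096}{10733} = \frac{294965235}{155918291}$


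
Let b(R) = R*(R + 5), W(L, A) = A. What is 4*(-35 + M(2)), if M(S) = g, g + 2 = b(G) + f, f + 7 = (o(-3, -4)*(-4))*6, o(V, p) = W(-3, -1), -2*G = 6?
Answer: -104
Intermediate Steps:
G = -3 (G = -1/2*6 = -3)
o(V, p) = -1
b(R) = R*(5 + R)
f = 17 (f = -7 - 1*(-4)*6 = -7 + 4*6 = -7 + 24 = 17)
g = 9 (g = -2 + (-3*(5 - 3) + 17) = -2 + (-3*2 + 17) = -2 + (-6 + 17) = -2 + 11 = 9)
M(S) = 9
4*(-35 + M(2)) = 4*(-35 + 9) = 4*(-26) = -104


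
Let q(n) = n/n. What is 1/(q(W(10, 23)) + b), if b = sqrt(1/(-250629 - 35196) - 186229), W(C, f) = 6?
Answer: 285825/53229189751 - 265*I*sqrt(216648650262)/53229189751 ≈ 5.3697e-6 - 0.0023173*I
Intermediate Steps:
q(n) = 1
b = 53*I*sqrt(216648650262)/57165 (b = sqrt(1/(-285825) - 186229) = sqrt(-1/285825 - 186229) = sqrt(-53228903926/285825) = 53*I*sqrt(216648650262)/57165 ≈ 431.54*I)
1/(q(W(10, 23)) + b) = 1/(1 + 53*I*sqrt(216648650262)/57165)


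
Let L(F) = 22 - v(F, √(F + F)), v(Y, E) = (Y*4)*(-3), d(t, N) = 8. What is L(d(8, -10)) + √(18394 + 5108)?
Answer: 118 + √23502 ≈ 271.30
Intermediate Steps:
v(Y, E) = -12*Y (v(Y, E) = (4*Y)*(-3) = -12*Y)
L(F) = 22 + 12*F (L(F) = 22 - (-12)*F = 22 + 12*F)
L(d(8, -10)) + √(18394 + 5108) = (22 + 12*8) + √(18394 + 5108) = (22 + 96) + √23502 = 118 + √23502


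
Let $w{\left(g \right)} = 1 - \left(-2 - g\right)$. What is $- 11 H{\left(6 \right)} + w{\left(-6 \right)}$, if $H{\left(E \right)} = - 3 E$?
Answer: $195$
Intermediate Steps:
$w{\left(g \right)} = 3 + g$ ($w{\left(g \right)} = 1 + \left(2 + g\right) = 3 + g$)
$- 11 H{\left(6 \right)} + w{\left(-6 \right)} = - 11 \left(\left(-3\right) 6\right) + \left(3 - 6\right) = \left(-11\right) \left(-18\right) - 3 = 198 - 3 = 195$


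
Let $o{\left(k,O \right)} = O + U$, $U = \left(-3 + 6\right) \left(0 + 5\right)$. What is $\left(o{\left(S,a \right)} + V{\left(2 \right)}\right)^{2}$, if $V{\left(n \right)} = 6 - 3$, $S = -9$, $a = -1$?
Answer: $289$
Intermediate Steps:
$U = 15$ ($U = 3 \cdot 5 = 15$)
$o{\left(k,O \right)} = 15 + O$ ($o{\left(k,O \right)} = O + 15 = 15 + O$)
$V{\left(n \right)} = 3$
$\left(o{\left(S,a \right)} + V{\left(2 \right)}\right)^{2} = \left(\left(15 - 1\right) + 3\right)^{2} = \left(14 + 3\right)^{2} = 17^{2} = 289$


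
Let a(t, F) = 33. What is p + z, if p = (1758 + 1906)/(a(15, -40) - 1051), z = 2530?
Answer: 1285938/509 ≈ 2526.4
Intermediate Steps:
p = -1832/509 (p = (1758 + 1906)/(33 - 1051) = 3664/(-1018) = 3664*(-1/1018) = -1832/509 ≈ -3.5992)
p + z = -1832/509 + 2530 = 1285938/509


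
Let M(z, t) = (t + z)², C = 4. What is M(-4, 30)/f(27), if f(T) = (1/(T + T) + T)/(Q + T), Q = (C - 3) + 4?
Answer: 1168128/1459 ≈ 800.64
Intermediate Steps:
Q = 5 (Q = (4 - 3) + 4 = 1 + 4 = 5)
f(T) = (T + 1/(2*T))/(5 + T) (f(T) = (1/(T + T) + T)/(5 + T) = (1/(2*T) + T)/(5 + T) = (T + 1/(2*T))/(5 + T))
M(-4, 30)/f(27) = (30 - 4)²/(((½ + 27²)/(27*(5 + 27)))) = 26²/(((1/27)*(½ + 729)/32)) = 676/(((1/27)*(1/32)*(1459/2))) = 676/(1459/1728) = 676*(1728/1459) = 1168128/1459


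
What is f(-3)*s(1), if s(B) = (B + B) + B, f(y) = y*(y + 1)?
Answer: 18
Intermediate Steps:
f(y) = y*(1 + y)
s(B) = 3*B (s(B) = 2*B + B = 3*B)
f(-3)*s(1) = (-3*(1 - 3))*(3*1) = -3*(-2)*3 = 6*3 = 18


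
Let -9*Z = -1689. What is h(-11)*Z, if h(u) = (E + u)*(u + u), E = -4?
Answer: 61930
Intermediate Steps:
Z = 563/3 (Z = -⅑*(-1689) = 563/3 ≈ 187.67)
h(u) = 2*u*(-4 + u) (h(u) = (-4 + u)*(u + u) = (-4 + u)*(2*u) = 2*u*(-4 + u))
h(-11)*Z = (2*(-11)*(-4 - 11))*(563/3) = (2*(-11)*(-15))*(563/3) = 330*(563/3) = 61930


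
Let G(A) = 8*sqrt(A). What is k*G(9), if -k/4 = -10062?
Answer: 965952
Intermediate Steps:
k = 40248 (k = -4*(-10062) = 40248)
k*G(9) = 40248*(8*sqrt(9)) = 40248*(8*3) = 40248*24 = 965952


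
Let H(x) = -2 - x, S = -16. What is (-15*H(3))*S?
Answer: -1200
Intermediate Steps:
(-15*H(3))*S = -15*(-2 - 1*3)*(-16) = -15*(-2 - 3)*(-16) = -15*(-5)*(-16) = 75*(-16) = -1200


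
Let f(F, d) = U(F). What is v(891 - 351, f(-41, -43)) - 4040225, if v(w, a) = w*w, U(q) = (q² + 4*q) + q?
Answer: -3748625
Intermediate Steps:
U(q) = q² + 5*q
f(F, d) = F*(5 + F)
v(w, a) = w²
v(891 - 351, f(-41, -43)) - 4040225 = (891 - 351)² - 4040225 = 540² - 4040225 = 291600 - 4040225 = -3748625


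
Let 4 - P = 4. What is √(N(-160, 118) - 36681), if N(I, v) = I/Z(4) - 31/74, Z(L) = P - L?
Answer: I*√200648410/74 ≈ 191.42*I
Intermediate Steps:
P = 0 (P = 4 - 1*4 = 4 - 4 = 0)
Z(L) = -L (Z(L) = 0 - L = -L)
N(I, v) = -31/74 - I/4 (N(I, v) = I/((-1*4)) - 31/74 = I/(-4) - 31*1/74 = I*(-¼) - 31/74 = -I/4 - 31/74 = -31/74 - I/4)
√(N(-160, 118) - 36681) = √((-31/74 - ¼*(-160)) - 36681) = √((-31/74 + 40) - 36681) = √(2929/74 - 36681) = √(-2711465/74) = I*√200648410/74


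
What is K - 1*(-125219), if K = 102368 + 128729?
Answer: 356316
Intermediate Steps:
K = 231097
K - 1*(-125219) = 231097 - 1*(-125219) = 231097 + 125219 = 356316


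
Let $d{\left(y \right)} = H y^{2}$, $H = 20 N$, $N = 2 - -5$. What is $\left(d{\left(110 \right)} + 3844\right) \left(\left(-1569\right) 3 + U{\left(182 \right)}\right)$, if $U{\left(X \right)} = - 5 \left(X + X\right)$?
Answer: $-11081827788$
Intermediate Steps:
$N = 7$ ($N = 2 + 5 = 7$)
$U{\left(X \right)} = - 10 X$ ($U{\left(X \right)} = - 5 \cdot 2 X = - 10 X$)
$H = 140$ ($H = 20 \cdot 7 = 140$)
$d{\left(y \right)} = 140 y^{2}$
$\left(d{\left(110 \right)} + 3844\right) \left(\left(-1569\right) 3 + U{\left(182 \right)}\right) = \left(140 \cdot 110^{2} + 3844\right) \left(\left(-1569\right) 3 - 1820\right) = \left(140 \cdot 12100 + 3844\right) \left(-4707 - 1820\right) = \left(1694000 + 3844\right) \left(-6527\right) = 1697844 \left(-6527\right) = -11081827788$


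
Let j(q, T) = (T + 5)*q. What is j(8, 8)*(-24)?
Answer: -2496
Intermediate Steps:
j(q, T) = q*(5 + T) (j(q, T) = (5 + T)*q = q*(5 + T))
j(8, 8)*(-24) = (8*(5 + 8))*(-24) = (8*13)*(-24) = 104*(-24) = -2496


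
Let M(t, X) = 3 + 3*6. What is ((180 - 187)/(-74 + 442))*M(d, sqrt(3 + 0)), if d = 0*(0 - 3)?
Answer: -147/368 ≈ -0.39946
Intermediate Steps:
d = 0 (d = 0*(-3) = 0)
M(t, X) = 21 (M(t, X) = 3 + 18 = 21)
((180 - 187)/(-74 + 442))*M(d, sqrt(3 + 0)) = ((180 - 187)/(-74 + 442))*21 = -7/368*21 = -147/368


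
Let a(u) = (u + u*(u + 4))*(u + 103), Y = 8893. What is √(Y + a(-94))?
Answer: √84187 ≈ 290.15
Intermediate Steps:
a(u) = (103 + u)*(u + u*(4 + u)) (a(u) = (u + u*(4 + u))*(103 + u) = (103 + u)*(u + u*(4 + u)))
√(Y + a(-94)) = √(8893 - 94*(515 + (-94)² + 108*(-94))) = √(8893 - 94*(515 + 8836 - 10152)) = √(8893 - 94*(-801)) = √(8893 + 75294) = √84187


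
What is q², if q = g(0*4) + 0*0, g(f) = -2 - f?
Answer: 4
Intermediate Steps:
q = -2 (q = (-2 - 0*4) + 0*0 = (-2 - 1*0) + 0 = (-2 + 0) + 0 = -2 + 0 = -2)
q² = (-2)² = 4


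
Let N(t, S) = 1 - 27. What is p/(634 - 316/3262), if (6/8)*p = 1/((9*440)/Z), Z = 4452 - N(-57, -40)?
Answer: 3651809/1535335560 ≈ 0.0023785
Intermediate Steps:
N(t, S) = -26
Z = 4478 (Z = 4452 - 1*(-26) = 4452 + 26 = 4478)
p = 2239/1485 (p = 4/(3*(((9*440)/4478))) = 4/(3*((3960*(1/4478)))) = 4/(3*(1980/2239)) = (4/3)*(2239/1980) = 2239/1485 ≈ 1.5077)
p/(634 - 316/3262) = 2239/(1485*(634 - 316/3262)) = 2239/(1485*(634 - 1*158/1631)) = 2239/(1485*(634 - 158/1631)) = 2239/(1485*(1033896/1631)) = (2239/1485)*(1631/1033896) = 3651809/1535335560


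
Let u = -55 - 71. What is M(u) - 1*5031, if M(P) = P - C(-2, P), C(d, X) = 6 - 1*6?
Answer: -5157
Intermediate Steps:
C(d, X) = 0 (C(d, X) = 6 - 6 = 0)
u = -126
M(P) = P (M(P) = P - 1*0 = P + 0 = P)
M(u) - 1*5031 = -126 - 1*5031 = -126 - 5031 = -5157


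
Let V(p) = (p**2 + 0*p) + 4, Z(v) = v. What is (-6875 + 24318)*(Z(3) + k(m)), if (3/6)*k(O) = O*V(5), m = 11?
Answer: 11180963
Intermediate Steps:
V(p) = 4 + p**2 (V(p) = (p**2 + 0) + 4 = p**2 + 4 = 4 + p**2)
k(O) = 58*O (k(O) = 2*(O*(4 + 5**2)) = 2*(O*(4 + 25)) = 2*(O*29) = 2*(29*O) = 58*O)
(-6875 + 24318)*(Z(3) + k(m)) = (-6875 + 24318)*(3 + 58*11) = 17443*(3 + 638) = 17443*641 = 11180963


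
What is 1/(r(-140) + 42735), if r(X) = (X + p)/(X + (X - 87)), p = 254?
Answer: 367/15683631 ≈ 2.3400e-5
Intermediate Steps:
r(X) = (254 + X)/(-87 + 2*X) (r(X) = (X + 254)/(X + (X - 87)) = (254 + X)/(X + (-87 + X)) = (254 + X)/(-87 + 2*X))
1/(r(-140) + 42735) = 1/((254 - 140)/(-87 + 2*(-140)) + 42735) = 1/(114/(-87 - 280) + 42735) = 1/(114/(-367) + 42735) = 1/(-1/367*114 + 42735) = 1/(-114/367 + 42735) = 1/(15683631/367) = 367/15683631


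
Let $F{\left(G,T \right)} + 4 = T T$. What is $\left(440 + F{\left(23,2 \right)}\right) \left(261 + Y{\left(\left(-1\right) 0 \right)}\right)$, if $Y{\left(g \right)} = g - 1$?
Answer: $114400$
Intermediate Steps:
$Y{\left(g \right)} = -1 + g$
$F{\left(G,T \right)} = -4 + T^{2}$ ($F{\left(G,T \right)} = -4 + T T = -4 + T^{2}$)
$\left(440 + F{\left(23,2 \right)}\right) \left(261 + Y{\left(\left(-1\right) 0 \right)}\right) = \left(440 - \left(4 - 2^{2}\right)\right) \left(261 - 1\right) = \left(440 + \left(-4 + 4\right)\right) \left(261 + \left(-1 + 0\right)\right) = \left(440 + 0\right) \left(261 - 1\right) = 440 \cdot 260 = 114400$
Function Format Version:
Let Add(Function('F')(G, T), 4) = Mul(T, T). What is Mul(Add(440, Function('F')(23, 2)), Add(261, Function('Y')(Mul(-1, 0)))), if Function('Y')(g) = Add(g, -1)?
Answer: 114400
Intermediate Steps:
Function('Y')(g) = Add(-1, g)
Function('F')(G, T) = Add(-4, Pow(T, 2)) (Function('F')(G, T) = Add(-4, Mul(T, T)) = Add(-4, Pow(T, 2)))
Mul(Add(440, Function('F')(23, 2)), Add(261, Function('Y')(Mul(-1, 0)))) = Mul(Add(440, Add(-4, Pow(2, 2))), Add(261, Add(-1, Mul(-1, 0)))) = Mul(Add(440, Add(-4, 4)), Add(261, Add(-1, 0))) = Mul(Add(440, 0), Add(261, -1)) = Mul(440, 260) = 114400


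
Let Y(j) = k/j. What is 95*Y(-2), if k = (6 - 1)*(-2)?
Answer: 475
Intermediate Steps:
k = -10 (k = 5*(-2) = -10)
Y(j) = -10/j
95*Y(-2) = 95*(-10/(-2)) = 95*(-10*(-1/2)) = 95*5 = 475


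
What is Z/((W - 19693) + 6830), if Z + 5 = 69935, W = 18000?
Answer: 69930/5137 ≈ 13.613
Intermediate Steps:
Z = 69930 (Z = -5 + 69935 = 69930)
Z/((W - 19693) + 6830) = 69930/((18000 - 19693) + 6830) = 69930/(-1693 + 6830) = 69930/5137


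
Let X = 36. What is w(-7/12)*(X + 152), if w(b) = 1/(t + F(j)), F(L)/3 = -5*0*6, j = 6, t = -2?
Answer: -94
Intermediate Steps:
F(L) = 0 (F(L) = 3*(-5*0*6) = 3*(0*6) = 3*0 = 0)
w(b) = -1/2 (w(b) = 1/(-2 + 0) = 1/(-2) = -1/2)
w(-7/12)*(X + 152) = -(36 + 152)/2 = -1/2*188 = -94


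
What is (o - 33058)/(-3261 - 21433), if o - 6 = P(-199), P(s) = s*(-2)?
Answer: 16327/12347 ≈ 1.3223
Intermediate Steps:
P(s) = -2*s
o = 404 (o = 6 - 2*(-199) = 6 + 398 = 404)
(o - 33058)/(-3261 - 21433) = (404 - 33058)/(-3261 - 21433) = -32654/(-24694) = -32654*(-1/24694) = 16327/12347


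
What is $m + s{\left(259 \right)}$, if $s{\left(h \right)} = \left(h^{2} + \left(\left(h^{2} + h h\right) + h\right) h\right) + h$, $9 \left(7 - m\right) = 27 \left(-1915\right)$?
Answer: $34888131$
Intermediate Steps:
$m = 5752$ ($m = 7 - \frac{27 \left(-1915\right)}{9} = 7 - -5745 = 7 + 5745 = 5752$)
$s{\left(h \right)} = h + h^{2} + h \left(h + 2 h^{2}\right)$ ($s{\left(h \right)} = \left(h^{2} + \left(\left(h^{2} + h^{2}\right) + h\right) h\right) + h = \left(h^{2} + \left(2 h^{2} + h\right) h\right) + h = \left(h^{2} + \left(h + 2 h^{2}\right) h\right) + h = \left(h^{2} + h \left(h + 2 h^{2}\right)\right) + h = h + h^{2} + h \left(h + 2 h^{2}\right)$)
$m + s{\left(259 \right)} = 5752 + 259 \left(1 + 2 \cdot 259 + 2 \cdot 259^{2}\right) = 5752 + 259 \left(1 + 518 + 2 \cdot 67081\right) = 5752 + 259 \left(1 + 518 + 134162\right) = 5752 + 259 \cdot 134681 = 5752 + 34882379 = 34888131$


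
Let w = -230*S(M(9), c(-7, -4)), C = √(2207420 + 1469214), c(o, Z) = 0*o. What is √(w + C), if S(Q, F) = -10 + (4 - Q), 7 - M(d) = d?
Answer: √(920 + √3676634) ≈ 53.268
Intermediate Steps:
c(o, Z) = 0
M(d) = 7 - d
S(Q, F) = -6 - Q
C = √3676634 ≈ 1917.5
w = 920 (w = -230*(-6 - (7 - 1*9)) = -230*(-6 - (7 - 9)) = -230*(-6 - 1*(-2)) = -230*(-6 + 2) = -230*(-4) = 920)
√(w + C) = √(920 + √3676634)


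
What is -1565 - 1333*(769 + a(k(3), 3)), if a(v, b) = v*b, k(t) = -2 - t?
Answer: -1006647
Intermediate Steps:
a(v, b) = b*v
-1565 - 1333*(769 + a(k(3), 3)) = -1565 - 1333*(769 + 3*(-2 - 1*3)) = -1565 - 1333*(769 + 3*(-2 - 3)) = -1565 - 1333*(769 + 3*(-5)) = -1565 - 1333*(769 - 15) = -1565 - 1333*754 = -1565 - 1005082 = -1006647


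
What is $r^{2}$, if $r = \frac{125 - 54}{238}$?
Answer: $\frac{5041}{56644} \approx 0.088994$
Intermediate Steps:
$r = \frac{71}{238}$ ($r = \left(125 - 54\right) \frac{1}{238} = 71 \cdot \frac{1}{238} = \frac{71}{238} \approx 0.29832$)
$r^{2} = \left(\frac{71}{238}\right)^{2} = \frac{5041}{56644}$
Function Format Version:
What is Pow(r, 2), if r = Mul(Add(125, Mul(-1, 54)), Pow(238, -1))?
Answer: Rational(5041, 56644) ≈ 0.088994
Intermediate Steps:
r = Rational(71, 238) (r = Mul(Add(125, -54), Rational(1, 238)) = Mul(71, Rational(1, 238)) = Rational(71, 238) ≈ 0.29832)
Pow(r, 2) = Pow(Rational(71, 238), 2) = Rational(5041, 56644)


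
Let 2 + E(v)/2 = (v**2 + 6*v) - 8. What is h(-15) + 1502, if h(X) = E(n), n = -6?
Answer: 1482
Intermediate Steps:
E(v) = -20 + 2*v**2 + 12*v (E(v) = -4 + 2*((v**2 + 6*v) - 8) = -4 + 2*(-8 + v**2 + 6*v) = -4 + (-16 + 2*v**2 + 12*v) = -20 + 2*v**2 + 12*v)
h(X) = -20 (h(X) = -20 + 2*(-6)**2 + 12*(-6) = -20 + 2*36 - 72 = -20 + 72 - 72 = -20)
h(-15) + 1502 = -20 + 1502 = 1482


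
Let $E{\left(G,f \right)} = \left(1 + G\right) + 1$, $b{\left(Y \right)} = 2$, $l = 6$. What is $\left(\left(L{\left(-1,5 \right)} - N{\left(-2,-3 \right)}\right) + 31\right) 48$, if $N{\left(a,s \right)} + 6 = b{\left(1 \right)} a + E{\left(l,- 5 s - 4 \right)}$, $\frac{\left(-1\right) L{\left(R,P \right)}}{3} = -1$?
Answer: $1728$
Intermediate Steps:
$E{\left(G,f \right)} = 2 + G$
$L{\left(R,P \right)} = 3$ ($L{\left(R,P \right)} = \left(-3\right) \left(-1\right) = 3$)
$N{\left(a,s \right)} = 2 + 2 a$ ($N{\left(a,s \right)} = -6 + \left(2 a + \left(2 + 6\right)\right) = -6 + \left(2 a + 8\right) = -6 + \left(8 + 2 a\right) = 2 + 2 a$)
$\left(\left(L{\left(-1,5 \right)} - N{\left(-2,-3 \right)}\right) + 31\right) 48 = \left(\left(3 - \left(2 + 2 \left(-2\right)\right)\right) + 31\right) 48 = \left(\left(3 - \left(2 - 4\right)\right) + 31\right) 48 = \left(\left(3 - -2\right) + 31\right) 48 = \left(\left(3 + 2\right) + 31\right) 48 = \left(5 + 31\right) 48 = 36 \cdot 48 = 1728$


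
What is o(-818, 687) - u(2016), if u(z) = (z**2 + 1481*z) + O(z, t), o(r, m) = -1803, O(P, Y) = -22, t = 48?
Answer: -7051733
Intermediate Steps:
u(z) = -22 + z**2 + 1481*z (u(z) = (z**2 + 1481*z) - 22 = -22 + z**2 + 1481*z)
o(-818, 687) - u(2016) = -1803 - (-22 + 2016**2 + 1481*2016) = -1803 - (-22 + 4064256 + 2985696) = -1803 - 1*7049930 = -1803 - 7049930 = -7051733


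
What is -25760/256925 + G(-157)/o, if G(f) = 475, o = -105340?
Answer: -113423911/1082579180 ≈ -0.10477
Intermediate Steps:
-25760/256925 + G(-157)/o = -25760/256925 + 475/(-105340) = -25760*1/256925 + 475*(-1/105340) = -5152/51385 - 95/21068 = -113423911/1082579180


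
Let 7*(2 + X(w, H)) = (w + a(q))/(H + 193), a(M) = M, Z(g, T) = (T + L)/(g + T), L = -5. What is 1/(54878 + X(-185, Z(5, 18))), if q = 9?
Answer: 7791/427537904 ≈ 1.8223e-5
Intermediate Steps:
Z(g, T) = (-5 + T)/(T + g) (Z(g, T) = (T - 5)/(g + T) = (-5 + T)/(T + g))
X(w, H) = -2 + (9 + w)/(7*(193 + H)) (X(w, H) = -2 + ((w + 9)/(H + 193))/7 = -2 + ((9 + w)/(193 + H))/7 = -2 + (9 + w)/(7*(193 + H)))
1/(54878 + X(-185, Z(5, 18))) = 1/(54878 + (-2693 - 185 - 14*(-5 + 18)/(18 + 5))/(7*(193 + (-5 + 18)/(18 + 5)))) = 1/(54878 + (-2693 - 185 - 14*13/23)/(7*(193 + 13/23))) = 1/(54878 + (-2693 - 185 - 182/23)/(7*(4452/23))) = 1/(54878 + (⅐)*(23/4452)*(-66376/23)) = 1/(54878 - 16594/7791) = 1/(427537904/7791) = 7791/427537904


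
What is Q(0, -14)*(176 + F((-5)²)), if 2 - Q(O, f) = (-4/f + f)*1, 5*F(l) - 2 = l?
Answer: 19954/7 ≈ 2850.6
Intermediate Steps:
F(l) = ⅖ + l/5
Q(O, f) = 2 - f + 4/f (Q(O, f) = 2 - (-4/f + f) = 2 - (f - 4/f) = 2 + (-f + 4/f) = 2 - f + 4/f)
Q(0, -14)*(176 + F((-5)²)) = (2 - 1*(-14) + 4/(-14))*(176 + (⅖ + (⅕)*(-5)²)) = (2 + 14 + 4*(-1/14))*(176 + (⅖ + (⅕)*25)) = (2 + 14 - 2/7)*(176 + (⅖ + 5)) = 110*(176 + 27/5)/7 = (110/7)*(907/5) = 19954/7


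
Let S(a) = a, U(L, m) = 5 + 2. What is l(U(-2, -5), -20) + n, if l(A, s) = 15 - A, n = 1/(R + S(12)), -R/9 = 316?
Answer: 22655/2832 ≈ 7.9996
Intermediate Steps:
U(L, m) = 7
R = -2844 (R = -9*316 = -2844)
n = -1/2832 (n = 1/(-2844 + 12) = 1/(-2832) = -1/2832 ≈ -0.00035311)
l(U(-2, -5), -20) + n = (15 - 1*7) - 1/2832 = (15 - 7) - 1/2832 = 8 - 1/2832 = 22655/2832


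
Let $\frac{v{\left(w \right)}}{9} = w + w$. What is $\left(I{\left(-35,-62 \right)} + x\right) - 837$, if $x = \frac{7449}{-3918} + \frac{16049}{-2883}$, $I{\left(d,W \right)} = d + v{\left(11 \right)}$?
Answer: $- \frac{2565861935}{3765198} \approx -681.47$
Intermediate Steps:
$v{\left(w \right)} = 18 w$ ($v{\left(w \right)} = 9 \left(w + w\right) = 9 \cdot 2 w = 18 w$)
$I{\left(d,W \right)} = 198 + d$ ($I{\left(d,W \right)} = d + 18 \cdot 11 = d + 198 = 198 + d$)
$x = - \frac{28118483}{3765198}$ ($x = 7449 \left(- \frac{1}{3918}\right) + 16049 \left(- \frac{1}{2883}\right) = - \frac{2483}{1306} - \frac{16049}{2883} = - \frac{28118483}{3765198} \approx -7.468$)
$\left(I{\left(-35,-62 \right)} + x\right) - 837 = \left(\left(198 - 35\right) - \frac{28118483}{3765198}\right) - 837 = \left(163 - \frac{28118483}{3765198}\right) - 837 = \frac{585608791}{3765198} - 837 = - \frac{2565861935}{3765198}$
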